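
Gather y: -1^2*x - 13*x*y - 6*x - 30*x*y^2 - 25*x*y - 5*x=-30*x*y^2 - 38*x*y - 12*x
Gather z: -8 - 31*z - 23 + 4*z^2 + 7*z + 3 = 4*z^2 - 24*z - 28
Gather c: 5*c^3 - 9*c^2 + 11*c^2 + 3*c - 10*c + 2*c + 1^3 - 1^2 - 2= 5*c^3 + 2*c^2 - 5*c - 2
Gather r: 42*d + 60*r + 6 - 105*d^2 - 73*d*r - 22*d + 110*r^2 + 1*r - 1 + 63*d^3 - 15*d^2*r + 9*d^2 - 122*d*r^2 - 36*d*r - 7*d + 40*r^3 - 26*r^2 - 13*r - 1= 63*d^3 - 96*d^2 + 13*d + 40*r^3 + r^2*(84 - 122*d) + r*(-15*d^2 - 109*d + 48) + 4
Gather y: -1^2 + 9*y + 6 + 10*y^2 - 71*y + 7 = 10*y^2 - 62*y + 12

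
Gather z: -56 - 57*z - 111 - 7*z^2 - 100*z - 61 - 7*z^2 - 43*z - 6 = -14*z^2 - 200*z - 234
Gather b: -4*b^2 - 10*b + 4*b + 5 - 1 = -4*b^2 - 6*b + 4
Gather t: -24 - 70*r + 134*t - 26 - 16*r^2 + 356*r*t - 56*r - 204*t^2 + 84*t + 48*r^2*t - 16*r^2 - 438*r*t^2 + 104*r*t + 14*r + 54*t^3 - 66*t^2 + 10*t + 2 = -32*r^2 - 112*r + 54*t^3 + t^2*(-438*r - 270) + t*(48*r^2 + 460*r + 228) - 48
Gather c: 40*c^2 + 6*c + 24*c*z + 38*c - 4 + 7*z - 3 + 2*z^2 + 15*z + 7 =40*c^2 + c*(24*z + 44) + 2*z^2 + 22*z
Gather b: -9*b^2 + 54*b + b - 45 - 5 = -9*b^2 + 55*b - 50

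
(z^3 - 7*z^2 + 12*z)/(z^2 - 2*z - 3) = z*(z - 4)/(z + 1)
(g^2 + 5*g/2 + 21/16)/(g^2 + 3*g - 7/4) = (16*g^2 + 40*g + 21)/(4*(4*g^2 + 12*g - 7))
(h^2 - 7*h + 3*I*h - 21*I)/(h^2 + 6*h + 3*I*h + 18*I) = (h - 7)/(h + 6)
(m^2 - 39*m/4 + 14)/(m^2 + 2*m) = (m^2 - 39*m/4 + 14)/(m*(m + 2))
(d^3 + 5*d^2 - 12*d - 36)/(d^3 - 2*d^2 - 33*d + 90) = (d + 2)/(d - 5)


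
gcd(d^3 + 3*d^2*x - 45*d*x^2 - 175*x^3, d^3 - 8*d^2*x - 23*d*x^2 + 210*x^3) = -d^2 + 2*d*x + 35*x^2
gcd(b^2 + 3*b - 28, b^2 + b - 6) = 1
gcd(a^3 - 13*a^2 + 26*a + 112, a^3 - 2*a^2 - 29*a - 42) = a^2 - 5*a - 14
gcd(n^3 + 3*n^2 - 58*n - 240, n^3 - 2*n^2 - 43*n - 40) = n^2 - 3*n - 40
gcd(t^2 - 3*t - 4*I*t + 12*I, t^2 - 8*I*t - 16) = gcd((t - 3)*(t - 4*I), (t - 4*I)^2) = t - 4*I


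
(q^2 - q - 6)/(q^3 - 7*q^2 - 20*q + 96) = (q + 2)/(q^2 - 4*q - 32)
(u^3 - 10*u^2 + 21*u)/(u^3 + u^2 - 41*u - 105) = u*(u - 3)/(u^2 + 8*u + 15)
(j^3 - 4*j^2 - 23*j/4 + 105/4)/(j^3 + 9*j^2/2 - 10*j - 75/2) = (j - 7/2)/(j + 5)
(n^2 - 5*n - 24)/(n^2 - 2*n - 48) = (n + 3)/(n + 6)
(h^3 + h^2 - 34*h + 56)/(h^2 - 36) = (h^3 + h^2 - 34*h + 56)/(h^2 - 36)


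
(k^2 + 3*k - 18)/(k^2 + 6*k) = (k - 3)/k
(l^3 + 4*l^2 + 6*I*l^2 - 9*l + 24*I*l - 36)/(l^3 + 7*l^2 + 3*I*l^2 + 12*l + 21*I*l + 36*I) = (l + 3*I)/(l + 3)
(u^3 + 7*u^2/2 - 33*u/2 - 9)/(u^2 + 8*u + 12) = (2*u^2 - 5*u - 3)/(2*(u + 2))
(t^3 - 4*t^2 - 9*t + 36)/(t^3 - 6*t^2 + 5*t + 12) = (t + 3)/(t + 1)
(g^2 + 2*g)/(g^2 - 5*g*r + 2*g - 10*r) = g/(g - 5*r)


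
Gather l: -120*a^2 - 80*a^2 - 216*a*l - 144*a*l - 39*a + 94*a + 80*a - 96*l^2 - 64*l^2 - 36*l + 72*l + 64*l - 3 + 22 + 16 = -200*a^2 + 135*a - 160*l^2 + l*(100 - 360*a) + 35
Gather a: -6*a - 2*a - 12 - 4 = -8*a - 16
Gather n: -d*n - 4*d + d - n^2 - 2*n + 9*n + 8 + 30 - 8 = -3*d - n^2 + n*(7 - d) + 30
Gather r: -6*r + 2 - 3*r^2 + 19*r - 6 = -3*r^2 + 13*r - 4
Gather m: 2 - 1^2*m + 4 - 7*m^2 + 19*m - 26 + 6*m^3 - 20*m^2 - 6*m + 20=6*m^3 - 27*m^2 + 12*m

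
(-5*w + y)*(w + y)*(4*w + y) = -20*w^3 - 21*w^2*y + y^3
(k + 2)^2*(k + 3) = k^3 + 7*k^2 + 16*k + 12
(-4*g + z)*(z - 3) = -4*g*z + 12*g + z^2 - 3*z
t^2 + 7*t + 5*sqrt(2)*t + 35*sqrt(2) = (t + 7)*(t + 5*sqrt(2))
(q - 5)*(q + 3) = q^2 - 2*q - 15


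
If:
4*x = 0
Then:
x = 0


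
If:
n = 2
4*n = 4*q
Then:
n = 2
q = 2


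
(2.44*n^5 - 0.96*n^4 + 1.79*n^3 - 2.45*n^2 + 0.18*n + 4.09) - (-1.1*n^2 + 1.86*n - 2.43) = 2.44*n^5 - 0.96*n^4 + 1.79*n^3 - 1.35*n^2 - 1.68*n + 6.52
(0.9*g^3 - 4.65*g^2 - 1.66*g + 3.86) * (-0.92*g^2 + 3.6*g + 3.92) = -0.828*g^5 + 7.518*g^4 - 11.6848*g^3 - 27.7552*g^2 + 7.3888*g + 15.1312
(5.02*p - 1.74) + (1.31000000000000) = 5.02*p - 0.43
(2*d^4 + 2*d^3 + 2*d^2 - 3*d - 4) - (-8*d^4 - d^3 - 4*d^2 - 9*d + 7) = 10*d^4 + 3*d^3 + 6*d^2 + 6*d - 11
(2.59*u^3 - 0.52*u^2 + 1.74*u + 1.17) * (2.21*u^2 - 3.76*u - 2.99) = 5.7239*u^5 - 10.8876*u^4 - 1.9435*u^3 - 2.4019*u^2 - 9.6018*u - 3.4983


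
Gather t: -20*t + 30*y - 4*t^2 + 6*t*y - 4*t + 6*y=-4*t^2 + t*(6*y - 24) + 36*y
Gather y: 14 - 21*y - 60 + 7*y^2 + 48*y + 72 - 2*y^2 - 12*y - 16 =5*y^2 + 15*y + 10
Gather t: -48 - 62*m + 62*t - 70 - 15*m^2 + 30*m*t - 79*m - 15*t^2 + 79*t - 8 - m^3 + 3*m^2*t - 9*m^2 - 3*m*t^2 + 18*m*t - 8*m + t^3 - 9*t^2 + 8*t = -m^3 - 24*m^2 - 149*m + t^3 + t^2*(-3*m - 24) + t*(3*m^2 + 48*m + 149) - 126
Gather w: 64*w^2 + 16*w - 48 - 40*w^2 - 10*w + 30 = 24*w^2 + 6*w - 18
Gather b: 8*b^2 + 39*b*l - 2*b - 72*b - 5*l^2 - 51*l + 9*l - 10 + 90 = 8*b^2 + b*(39*l - 74) - 5*l^2 - 42*l + 80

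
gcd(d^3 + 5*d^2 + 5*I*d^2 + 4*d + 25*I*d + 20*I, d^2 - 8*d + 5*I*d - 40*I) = d + 5*I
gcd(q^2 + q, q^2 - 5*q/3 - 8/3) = q + 1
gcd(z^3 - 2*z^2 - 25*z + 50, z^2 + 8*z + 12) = 1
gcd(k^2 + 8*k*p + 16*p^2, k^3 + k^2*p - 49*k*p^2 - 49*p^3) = 1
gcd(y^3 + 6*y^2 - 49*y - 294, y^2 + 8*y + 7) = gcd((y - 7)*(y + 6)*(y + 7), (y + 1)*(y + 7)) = y + 7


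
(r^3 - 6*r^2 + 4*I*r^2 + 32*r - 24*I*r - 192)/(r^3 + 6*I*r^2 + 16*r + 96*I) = (r^2 + r*(-6 + 8*I) - 48*I)/(r^2 + 10*I*r - 24)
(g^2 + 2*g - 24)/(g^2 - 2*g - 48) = (g - 4)/(g - 8)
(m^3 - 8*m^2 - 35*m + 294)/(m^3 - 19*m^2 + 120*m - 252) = (m^2 - m - 42)/(m^2 - 12*m + 36)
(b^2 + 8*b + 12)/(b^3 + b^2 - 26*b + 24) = (b + 2)/(b^2 - 5*b + 4)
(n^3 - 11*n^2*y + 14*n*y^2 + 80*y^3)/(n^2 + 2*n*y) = n - 13*y + 40*y^2/n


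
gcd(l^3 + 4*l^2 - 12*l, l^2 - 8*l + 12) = l - 2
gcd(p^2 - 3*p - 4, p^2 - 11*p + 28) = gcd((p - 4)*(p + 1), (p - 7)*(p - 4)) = p - 4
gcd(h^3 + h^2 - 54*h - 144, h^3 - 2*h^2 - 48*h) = h^2 - 2*h - 48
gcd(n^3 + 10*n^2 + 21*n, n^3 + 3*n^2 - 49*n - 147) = n^2 + 10*n + 21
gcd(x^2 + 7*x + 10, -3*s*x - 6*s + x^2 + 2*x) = x + 2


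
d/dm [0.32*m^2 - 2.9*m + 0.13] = 0.64*m - 2.9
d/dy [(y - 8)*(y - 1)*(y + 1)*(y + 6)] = 4*y^3 - 6*y^2 - 98*y + 2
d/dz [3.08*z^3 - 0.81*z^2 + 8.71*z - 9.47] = 9.24*z^2 - 1.62*z + 8.71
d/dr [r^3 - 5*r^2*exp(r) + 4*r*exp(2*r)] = -5*r^2*exp(r) + 3*r^2 + 8*r*exp(2*r) - 10*r*exp(r) + 4*exp(2*r)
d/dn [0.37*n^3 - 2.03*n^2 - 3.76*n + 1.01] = 1.11*n^2 - 4.06*n - 3.76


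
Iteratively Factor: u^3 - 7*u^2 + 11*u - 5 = (u - 1)*(u^2 - 6*u + 5) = (u - 1)^2*(u - 5)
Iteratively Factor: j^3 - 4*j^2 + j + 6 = (j - 2)*(j^2 - 2*j - 3) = (j - 3)*(j - 2)*(j + 1)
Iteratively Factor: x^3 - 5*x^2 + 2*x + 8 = (x + 1)*(x^2 - 6*x + 8) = (x - 2)*(x + 1)*(x - 4)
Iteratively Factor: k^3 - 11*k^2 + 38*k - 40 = (k - 4)*(k^2 - 7*k + 10) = (k - 4)*(k - 2)*(k - 5)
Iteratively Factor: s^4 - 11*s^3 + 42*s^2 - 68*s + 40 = (s - 5)*(s^3 - 6*s^2 + 12*s - 8) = (s - 5)*(s - 2)*(s^2 - 4*s + 4) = (s - 5)*(s - 2)^2*(s - 2)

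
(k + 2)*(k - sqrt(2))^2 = k^3 - 2*sqrt(2)*k^2 + 2*k^2 - 4*sqrt(2)*k + 2*k + 4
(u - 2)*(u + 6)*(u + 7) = u^3 + 11*u^2 + 16*u - 84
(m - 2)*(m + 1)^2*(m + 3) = m^4 + 3*m^3 - 3*m^2 - 11*m - 6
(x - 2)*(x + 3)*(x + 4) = x^3 + 5*x^2 - 2*x - 24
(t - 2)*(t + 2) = t^2 - 4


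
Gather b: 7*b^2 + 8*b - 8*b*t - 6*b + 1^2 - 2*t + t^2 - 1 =7*b^2 + b*(2 - 8*t) + t^2 - 2*t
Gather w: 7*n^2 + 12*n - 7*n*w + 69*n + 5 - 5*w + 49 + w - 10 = 7*n^2 + 81*n + w*(-7*n - 4) + 44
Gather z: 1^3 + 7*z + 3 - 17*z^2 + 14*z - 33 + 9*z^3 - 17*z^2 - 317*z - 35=9*z^3 - 34*z^2 - 296*z - 64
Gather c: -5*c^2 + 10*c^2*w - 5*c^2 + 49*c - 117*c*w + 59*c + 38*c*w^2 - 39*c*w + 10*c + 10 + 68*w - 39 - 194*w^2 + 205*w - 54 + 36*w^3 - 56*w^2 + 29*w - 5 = c^2*(10*w - 10) + c*(38*w^2 - 156*w + 118) + 36*w^3 - 250*w^2 + 302*w - 88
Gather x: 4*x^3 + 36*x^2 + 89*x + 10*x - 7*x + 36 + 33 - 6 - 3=4*x^3 + 36*x^2 + 92*x + 60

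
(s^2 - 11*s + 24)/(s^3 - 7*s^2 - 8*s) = (s - 3)/(s*(s + 1))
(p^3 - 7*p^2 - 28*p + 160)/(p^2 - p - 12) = (p^2 - 3*p - 40)/(p + 3)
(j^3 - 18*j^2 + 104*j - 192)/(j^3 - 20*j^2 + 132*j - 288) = (j - 4)/(j - 6)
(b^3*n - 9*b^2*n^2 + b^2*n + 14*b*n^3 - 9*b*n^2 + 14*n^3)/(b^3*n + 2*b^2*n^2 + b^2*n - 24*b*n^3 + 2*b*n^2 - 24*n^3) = (b^2 - 9*b*n + 14*n^2)/(b^2 + 2*b*n - 24*n^2)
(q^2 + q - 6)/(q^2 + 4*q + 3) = (q - 2)/(q + 1)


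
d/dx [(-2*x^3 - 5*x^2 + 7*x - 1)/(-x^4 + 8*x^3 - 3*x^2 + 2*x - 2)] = (-2*x^6 - 10*x^5 + 67*x^4 - 124*x^3 + 47*x^2 + 14*x - 12)/(x^8 - 16*x^7 + 70*x^6 - 52*x^5 + 45*x^4 - 44*x^3 + 16*x^2 - 8*x + 4)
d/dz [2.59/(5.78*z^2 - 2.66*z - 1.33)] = (6.8894 - 29.9404*z)/(-5.78*z^2 + 2.66*z + 1.33)^2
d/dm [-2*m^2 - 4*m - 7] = -4*m - 4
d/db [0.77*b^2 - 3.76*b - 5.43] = 1.54*b - 3.76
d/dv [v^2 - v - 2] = 2*v - 1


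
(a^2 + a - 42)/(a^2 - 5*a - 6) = (a + 7)/(a + 1)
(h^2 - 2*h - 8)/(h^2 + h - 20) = (h + 2)/(h + 5)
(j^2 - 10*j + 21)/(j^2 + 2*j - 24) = (j^2 - 10*j + 21)/(j^2 + 2*j - 24)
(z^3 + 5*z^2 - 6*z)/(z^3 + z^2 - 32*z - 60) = z*(z^2 + 5*z - 6)/(z^3 + z^2 - 32*z - 60)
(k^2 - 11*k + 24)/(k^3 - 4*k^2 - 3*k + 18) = (k - 8)/(k^2 - k - 6)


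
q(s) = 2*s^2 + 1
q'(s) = 4*s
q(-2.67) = 15.26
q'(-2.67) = -10.68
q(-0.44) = 1.39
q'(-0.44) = -1.76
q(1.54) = 5.74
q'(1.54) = 6.16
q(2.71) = 15.69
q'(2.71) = 10.84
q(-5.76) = 67.36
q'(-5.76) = -23.04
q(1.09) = 3.38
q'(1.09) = 4.36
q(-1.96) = 8.68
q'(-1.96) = -7.84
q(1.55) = 5.80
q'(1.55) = 6.20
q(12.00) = 289.00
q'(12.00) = 48.00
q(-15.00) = 451.00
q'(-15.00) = -60.00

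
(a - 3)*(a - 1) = a^2 - 4*a + 3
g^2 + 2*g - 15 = (g - 3)*(g + 5)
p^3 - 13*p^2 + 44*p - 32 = (p - 8)*(p - 4)*(p - 1)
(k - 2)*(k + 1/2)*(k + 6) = k^3 + 9*k^2/2 - 10*k - 6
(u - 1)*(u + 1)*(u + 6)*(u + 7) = u^4 + 13*u^3 + 41*u^2 - 13*u - 42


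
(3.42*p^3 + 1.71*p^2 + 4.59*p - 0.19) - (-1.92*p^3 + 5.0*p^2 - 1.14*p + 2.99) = 5.34*p^3 - 3.29*p^2 + 5.73*p - 3.18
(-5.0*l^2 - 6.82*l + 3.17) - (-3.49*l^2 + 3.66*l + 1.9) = -1.51*l^2 - 10.48*l + 1.27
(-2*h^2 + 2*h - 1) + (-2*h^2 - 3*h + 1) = -4*h^2 - h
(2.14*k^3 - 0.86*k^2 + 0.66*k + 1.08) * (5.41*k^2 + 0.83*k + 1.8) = 11.5774*k^5 - 2.8764*k^4 + 6.7088*k^3 + 4.8426*k^2 + 2.0844*k + 1.944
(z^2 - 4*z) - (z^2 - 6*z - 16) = 2*z + 16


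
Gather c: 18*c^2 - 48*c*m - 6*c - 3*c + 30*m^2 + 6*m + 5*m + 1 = 18*c^2 + c*(-48*m - 9) + 30*m^2 + 11*m + 1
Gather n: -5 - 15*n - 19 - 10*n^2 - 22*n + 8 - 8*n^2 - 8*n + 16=-18*n^2 - 45*n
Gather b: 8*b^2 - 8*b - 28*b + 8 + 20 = 8*b^2 - 36*b + 28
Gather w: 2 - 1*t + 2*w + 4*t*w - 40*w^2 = -t - 40*w^2 + w*(4*t + 2) + 2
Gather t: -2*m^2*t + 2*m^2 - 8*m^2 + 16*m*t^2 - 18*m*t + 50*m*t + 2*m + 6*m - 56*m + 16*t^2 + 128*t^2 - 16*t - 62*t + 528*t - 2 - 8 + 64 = -6*m^2 - 48*m + t^2*(16*m + 144) + t*(-2*m^2 + 32*m + 450) + 54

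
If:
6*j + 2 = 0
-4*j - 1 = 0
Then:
No Solution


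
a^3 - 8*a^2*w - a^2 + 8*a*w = a*(a - 1)*(a - 8*w)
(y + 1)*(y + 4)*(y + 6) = y^3 + 11*y^2 + 34*y + 24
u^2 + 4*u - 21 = (u - 3)*(u + 7)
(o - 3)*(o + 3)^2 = o^3 + 3*o^2 - 9*o - 27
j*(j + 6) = j^2 + 6*j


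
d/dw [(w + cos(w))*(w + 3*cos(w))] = -4*w*sin(w) + 2*w - 3*sin(2*w) + 4*cos(w)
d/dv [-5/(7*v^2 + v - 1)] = 5*(14*v + 1)/(7*v^2 + v - 1)^2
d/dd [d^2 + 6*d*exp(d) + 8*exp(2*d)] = 6*d*exp(d) + 2*d + 16*exp(2*d) + 6*exp(d)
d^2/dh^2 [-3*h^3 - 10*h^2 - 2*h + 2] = -18*h - 20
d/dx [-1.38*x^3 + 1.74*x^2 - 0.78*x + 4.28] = -4.14*x^2 + 3.48*x - 0.78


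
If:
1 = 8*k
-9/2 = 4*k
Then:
No Solution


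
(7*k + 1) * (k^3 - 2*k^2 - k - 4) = 7*k^4 - 13*k^3 - 9*k^2 - 29*k - 4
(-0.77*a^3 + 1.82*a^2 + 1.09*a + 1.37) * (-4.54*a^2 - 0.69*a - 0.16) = 3.4958*a^5 - 7.7315*a^4 - 6.0812*a^3 - 7.2631*a^2 - 1.1197*a - 0.2192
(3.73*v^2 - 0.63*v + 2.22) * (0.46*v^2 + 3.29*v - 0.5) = 1.7158*v^4 + 11.9819*v^3 - 2.9165*v^2 + 7.6188*v - 1.11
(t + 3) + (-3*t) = 3 - 2*t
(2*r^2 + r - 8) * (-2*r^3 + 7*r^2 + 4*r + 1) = -4*r^5 + 12*r^4 + 31*r^3 - 50*r^2 - 31*r - 8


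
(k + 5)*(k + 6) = k^2 + 11*k + 30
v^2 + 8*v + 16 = (v + 4)^2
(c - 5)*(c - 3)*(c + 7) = c^3 - c^2 - 41*c + 105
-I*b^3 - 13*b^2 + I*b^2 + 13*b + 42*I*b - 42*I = (b - 7*I)*(b - 6*I)*(-I*b + I)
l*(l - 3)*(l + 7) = l^3 + 4*l^2 - 21*l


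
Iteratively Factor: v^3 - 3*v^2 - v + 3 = (v - 1)*(v^2 - 2*v - 3) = (v - 3)*(v - 1)*(v + 1)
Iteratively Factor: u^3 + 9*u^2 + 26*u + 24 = (u + 3)*(u^2 + 6*u + 8) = (u + 2)*(u + 3)*(u + 4)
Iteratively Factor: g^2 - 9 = (g - 3)*(g + 3)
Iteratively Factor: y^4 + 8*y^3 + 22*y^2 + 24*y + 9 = (y + 1)*(y^3 + 7*y^2 + 15*y + 9) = (y + 1)*(y + 3)*(y^2 + 4*y + 3) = (y + 1)^2*(y + 3)*(y + 3)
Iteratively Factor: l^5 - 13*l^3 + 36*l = (l - 3)*(l^4 + 3*l^3 - 4*l^2 - 12*l) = (l - 3)*(l - 2)*(l^3 + 5*l^2 + 6*l) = l*(l - 3)*(l - 2)*(l^2 + 5*l + 6) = l*(l - 3)*(l - 2)*(l + 2)*(l + 3)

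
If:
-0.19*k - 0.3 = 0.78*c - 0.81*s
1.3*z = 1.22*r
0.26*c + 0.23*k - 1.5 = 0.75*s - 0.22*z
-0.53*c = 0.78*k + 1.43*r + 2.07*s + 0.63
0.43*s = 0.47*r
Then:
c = -3.53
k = 7.30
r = -1.21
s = -1.32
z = -1.13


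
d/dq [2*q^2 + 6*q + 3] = 4*q + 6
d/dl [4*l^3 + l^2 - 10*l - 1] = 12*l^2 + 2*l - 10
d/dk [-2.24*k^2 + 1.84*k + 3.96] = 1.84 - 4.48*k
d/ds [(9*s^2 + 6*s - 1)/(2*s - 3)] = 2*(9*s^2 - 27*s - 8)/(4*s^2 - 12*s + 9)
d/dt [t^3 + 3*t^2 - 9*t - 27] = 3*t^2 + 6*t - 9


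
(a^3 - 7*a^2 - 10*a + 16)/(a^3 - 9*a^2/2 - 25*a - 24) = 2*(a - 1)/(2*a + 3)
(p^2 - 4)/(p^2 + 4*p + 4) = (p - 2)/(p + 2)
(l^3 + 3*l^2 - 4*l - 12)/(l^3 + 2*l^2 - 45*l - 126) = (l^2 - 4)/(l^2 - l - 42)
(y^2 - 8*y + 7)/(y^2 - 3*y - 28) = (y - 1)/(y + 4)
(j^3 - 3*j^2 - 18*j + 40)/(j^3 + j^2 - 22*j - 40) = (j - 2)/(j + 2)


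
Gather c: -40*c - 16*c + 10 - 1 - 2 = 7 - 56*c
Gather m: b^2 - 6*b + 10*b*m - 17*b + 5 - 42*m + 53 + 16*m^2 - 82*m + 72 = b^2 - 23*b + 16*m^2 + m*(10*b - 124) + 130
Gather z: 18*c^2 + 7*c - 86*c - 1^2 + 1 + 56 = 18*c^2 - 79*c + 56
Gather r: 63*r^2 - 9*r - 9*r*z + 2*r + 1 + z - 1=63*r^2 + r*(-9*z - 7) + z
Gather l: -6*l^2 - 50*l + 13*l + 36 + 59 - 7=-6*l^2 - 37*l + 88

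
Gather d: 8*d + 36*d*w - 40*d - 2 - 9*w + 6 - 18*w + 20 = d*(36*w - 32) - 27*w + 24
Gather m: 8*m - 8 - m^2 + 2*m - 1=-m^2 + 10*m - 9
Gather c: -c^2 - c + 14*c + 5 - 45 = -c^2 + 13*c - 40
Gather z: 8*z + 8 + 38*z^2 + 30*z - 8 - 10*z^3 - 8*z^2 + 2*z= -10*z^3 + 30*z^2 + 40*z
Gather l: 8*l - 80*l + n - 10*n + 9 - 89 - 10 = -72*l - 9*n - 90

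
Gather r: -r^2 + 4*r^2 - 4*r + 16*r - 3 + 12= 3*r^2 + 12*r + 9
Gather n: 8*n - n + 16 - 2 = 7*n + 14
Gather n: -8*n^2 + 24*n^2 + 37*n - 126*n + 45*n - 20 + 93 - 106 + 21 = 16*n^2 - 44*n - 12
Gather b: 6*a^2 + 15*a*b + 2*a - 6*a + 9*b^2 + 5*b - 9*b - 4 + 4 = 6*a^2 - 4*a + 9*b^2 + b*(15*a - 4)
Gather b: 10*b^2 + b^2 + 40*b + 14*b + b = 11*b^2 + 55*b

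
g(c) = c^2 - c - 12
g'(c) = 2*c - 1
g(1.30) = -11.61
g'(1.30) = 1.60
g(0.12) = -12.11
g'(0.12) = -0.76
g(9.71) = 72.57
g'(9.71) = 18.42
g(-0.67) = -10.88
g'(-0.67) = -2.34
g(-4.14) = 9.28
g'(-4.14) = -9.28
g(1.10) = -11.89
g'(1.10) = 1.20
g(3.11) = -5.44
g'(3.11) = 5.22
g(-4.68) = 14.58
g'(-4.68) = -10.36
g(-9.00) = 78.00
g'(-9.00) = -19.00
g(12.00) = 120.00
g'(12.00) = 23.00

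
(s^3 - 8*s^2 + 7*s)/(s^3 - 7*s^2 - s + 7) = s/(s + 1)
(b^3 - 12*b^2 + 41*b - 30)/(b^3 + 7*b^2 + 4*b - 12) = (b^2 - 11*b + 30)/(b^2 + 8*b + 12)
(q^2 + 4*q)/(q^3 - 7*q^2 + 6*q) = (q + 4)/(q^2 - 7*q + 6)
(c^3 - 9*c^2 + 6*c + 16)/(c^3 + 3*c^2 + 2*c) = (c^2 - 10*c + 16)/(c*(c + 2))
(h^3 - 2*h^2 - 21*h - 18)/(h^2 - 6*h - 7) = (h^2 - 3*h - 18)/(h - 7)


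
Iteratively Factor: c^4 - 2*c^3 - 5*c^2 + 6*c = (c + 2)*(c^3 - 4*c^2 + 3*c) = (c - 3)*(c + 2)*(c^2 - c) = c*(c - 3)*(c + 2)*(c - 1)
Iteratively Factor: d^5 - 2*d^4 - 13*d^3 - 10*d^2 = (d + 2)*(d^4 - 4*d^3 - 5*d^2) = (d - 5)*(d + 2)*(d^3 + d^2) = (d - 5)*(d + 1)*(d + 2)*(d^2) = d*(d - 5)*(d + 1)*(d + 2)*(d)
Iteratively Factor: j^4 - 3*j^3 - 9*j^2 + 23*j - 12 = (j - 1)*(j^3 - 2*j^2 - 11*j + 12) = (j - 4)*(j - 1)*(j^2 + 2*j - 3) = (j - 4)*(j - 1)*(j + 3)*(j - 1)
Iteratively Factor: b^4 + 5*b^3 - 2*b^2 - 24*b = (b)*(b^3 + 5*b^2 - 2*b - 24) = b*(b + 3)*(b^2 + 2*b - 8) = b*(b - 2)*(b + 3)*(b + 4)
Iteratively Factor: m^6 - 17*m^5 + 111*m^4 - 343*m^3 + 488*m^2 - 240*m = (m - 4)*(m^5 - 13*m^4 + 59*m^3 - 107*m^2 + 60*m) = (m - 4)^2*(m^4 - 9*m^3 + 23*m^2 - 15*m) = (m - 5)*(m - 4)^2*(m^3 - 4*m^2 + 3*m) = (m - 5)*(m - 4)^2*(m - 1)*(m^2 - 3*m) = m*(m - 5)*(m - 4)^2*(m - 1)*(m - 3)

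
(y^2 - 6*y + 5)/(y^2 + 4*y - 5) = (y - 5)/(y + 5)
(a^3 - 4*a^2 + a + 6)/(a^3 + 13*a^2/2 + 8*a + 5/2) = 2*(a^2 - 5*a + 6)/(2*a^2 + 11*a + 5)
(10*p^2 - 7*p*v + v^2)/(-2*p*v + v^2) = (-5*p + v)/v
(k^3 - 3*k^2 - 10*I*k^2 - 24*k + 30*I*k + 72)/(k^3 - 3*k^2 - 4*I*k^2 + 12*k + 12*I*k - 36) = (k - 4*I)/(k + 2*I)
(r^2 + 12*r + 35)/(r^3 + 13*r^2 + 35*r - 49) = (r + 5)/(r^2 + 6*r - 7)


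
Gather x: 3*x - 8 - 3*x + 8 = 0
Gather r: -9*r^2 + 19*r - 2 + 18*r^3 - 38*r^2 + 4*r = 18*r^3 - 47*r^2 + 23*r - 2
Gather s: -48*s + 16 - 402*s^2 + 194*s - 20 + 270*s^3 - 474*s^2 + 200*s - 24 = 270*s^3 - 876*s^2 + 346*s - 28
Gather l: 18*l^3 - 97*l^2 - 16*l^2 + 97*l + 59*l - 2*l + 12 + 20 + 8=18*l^3 - 113*l^2 + 154*l + 40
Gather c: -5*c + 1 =1 - 5*c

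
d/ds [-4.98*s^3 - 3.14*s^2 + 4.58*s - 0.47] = -14.94*s^2 - 6.28*s + 4.58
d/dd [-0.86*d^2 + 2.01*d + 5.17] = 2.01 - 1.72*d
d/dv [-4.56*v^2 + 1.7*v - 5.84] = 1.7 - 9.12*v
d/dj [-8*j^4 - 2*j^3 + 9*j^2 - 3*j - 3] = -32*j^3 - 6*j^2 + 18*j - 3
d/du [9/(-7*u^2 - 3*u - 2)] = 9*(14*u + 3)/(7*u^2 + 3*u + 2)^2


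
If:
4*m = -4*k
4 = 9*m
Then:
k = -4/9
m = 4/9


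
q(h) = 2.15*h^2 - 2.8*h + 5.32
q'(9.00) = 35.90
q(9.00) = 154.27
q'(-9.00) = -41.50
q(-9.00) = 204.67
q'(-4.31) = -21.33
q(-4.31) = 57.33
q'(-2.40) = -13.12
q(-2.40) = 24.42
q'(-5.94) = -28.34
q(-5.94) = 97.81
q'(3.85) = 13.76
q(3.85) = 26.41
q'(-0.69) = -5.77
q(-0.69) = 8.28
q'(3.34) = 11.56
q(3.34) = 19.95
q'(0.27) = -1.64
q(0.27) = 4.72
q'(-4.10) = -20.43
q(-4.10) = 52.94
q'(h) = 4.3*h - 2.8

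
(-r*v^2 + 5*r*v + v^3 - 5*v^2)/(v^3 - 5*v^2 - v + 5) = v*(-r + v)/(v^2 - 1)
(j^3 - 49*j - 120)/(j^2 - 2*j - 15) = (j^2 - 3*j - 40)/(j - 5)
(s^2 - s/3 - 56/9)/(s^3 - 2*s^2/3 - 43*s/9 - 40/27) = 3*(3*s + 7)/(9*s^2 + 18*s + 5)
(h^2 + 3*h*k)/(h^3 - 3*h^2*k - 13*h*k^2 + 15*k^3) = h/(h^2 - 6*h*k + 5*k^2)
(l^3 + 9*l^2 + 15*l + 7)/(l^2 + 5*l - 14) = (l^2 + 2*l + 1)/(l - 2)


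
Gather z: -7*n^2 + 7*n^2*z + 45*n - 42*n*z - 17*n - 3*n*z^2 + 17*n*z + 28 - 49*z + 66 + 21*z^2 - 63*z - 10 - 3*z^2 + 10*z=-7*n^2 + 28*n + z^2*(18 - 3*n) + z*(7*n^2 - 25*n - 102) + 84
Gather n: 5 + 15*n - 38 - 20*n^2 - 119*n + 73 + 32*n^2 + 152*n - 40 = 12*n^2 + 48*n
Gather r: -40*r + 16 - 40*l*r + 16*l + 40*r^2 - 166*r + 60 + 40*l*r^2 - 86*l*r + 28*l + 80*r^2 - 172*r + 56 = 44*l + r^2*(40*l + 120) + r*(-126*l - 378) + 132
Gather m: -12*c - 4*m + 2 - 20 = -12*c - 4*m - 18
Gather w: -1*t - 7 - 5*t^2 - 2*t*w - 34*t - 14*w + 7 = -5*t^2 - 35*t + w*(-2*t - 14)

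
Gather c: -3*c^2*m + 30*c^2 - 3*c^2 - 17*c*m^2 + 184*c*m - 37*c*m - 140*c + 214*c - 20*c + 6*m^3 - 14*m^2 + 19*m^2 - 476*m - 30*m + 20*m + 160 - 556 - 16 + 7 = c^2*(27 - 3*m) + c*(-17*m^2 + 147*m + 54) + 6*m^3 + 5*m^2 - 486*m - 405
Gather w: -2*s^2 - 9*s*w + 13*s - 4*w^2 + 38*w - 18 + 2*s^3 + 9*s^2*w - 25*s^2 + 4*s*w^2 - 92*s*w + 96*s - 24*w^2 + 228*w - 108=2*s^3 - 27*s^2 + 109*s + w^2*(4*s - 28) + w*(9*s^2 - 101*s + 266) - 126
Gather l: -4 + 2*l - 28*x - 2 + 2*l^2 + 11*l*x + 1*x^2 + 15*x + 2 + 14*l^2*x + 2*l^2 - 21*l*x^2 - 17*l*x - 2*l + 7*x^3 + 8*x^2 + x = l^2*(14*x + 4) + l*(-21*x^2 - 6*x) + 7*x^3 + 9*x^2 - 12*x - 4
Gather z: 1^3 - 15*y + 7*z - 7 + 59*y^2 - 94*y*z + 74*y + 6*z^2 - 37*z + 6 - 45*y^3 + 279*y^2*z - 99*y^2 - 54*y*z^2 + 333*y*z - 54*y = -45*y^3 - 40*y^2 + 5*y + z^2*(6 - 54*y) + z*(279*y^2 + 239*y - 30)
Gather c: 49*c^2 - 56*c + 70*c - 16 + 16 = 49*c^2 + 14*c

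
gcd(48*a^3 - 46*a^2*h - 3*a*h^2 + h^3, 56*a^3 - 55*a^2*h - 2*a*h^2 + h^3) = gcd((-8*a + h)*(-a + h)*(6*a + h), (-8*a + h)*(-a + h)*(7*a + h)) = 8*a^2 - 9*a*h + h^2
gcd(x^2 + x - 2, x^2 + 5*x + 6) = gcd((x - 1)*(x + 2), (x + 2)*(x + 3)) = x + 2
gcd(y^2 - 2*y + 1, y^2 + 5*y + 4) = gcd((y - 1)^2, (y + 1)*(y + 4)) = 1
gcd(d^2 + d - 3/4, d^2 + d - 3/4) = d^2 + d - 3/4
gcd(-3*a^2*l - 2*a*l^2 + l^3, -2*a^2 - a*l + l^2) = a + l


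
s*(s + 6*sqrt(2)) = s^2 + 6*sqrt(2)*s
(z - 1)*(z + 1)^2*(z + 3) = z^4 + 4*z^3 + 2*z^2 - 4*z - 3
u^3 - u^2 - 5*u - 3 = (u - 3)*(u + 1)^2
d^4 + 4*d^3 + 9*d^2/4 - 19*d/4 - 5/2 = (d - 1)*(d + 1/2)*(d + 2)*(d + 5/2)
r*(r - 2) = r^2 - 2*r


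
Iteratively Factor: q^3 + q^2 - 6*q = (q)*(q^2 + q - 6) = q*(q + 3)*(q - 2)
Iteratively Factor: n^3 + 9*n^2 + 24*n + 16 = (n + 4)*(n^2 + 5*n + 4) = (n + 4)^2*(n + 1)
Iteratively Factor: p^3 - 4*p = (p - 2)*(p^2 + 2*p) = p*(p - 2)*(p + 2)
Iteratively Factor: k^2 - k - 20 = (k - 5)*(k + 4)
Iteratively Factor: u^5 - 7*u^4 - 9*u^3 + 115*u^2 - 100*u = (u - 5)*(u^4 - 2*u^3 - 19*u^2 + 20*u) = u*(u - 5)*(u^3 - 2*u^2 - 19*u + 20) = u*(u - 5)^2*(u^2 + 3*u - 4) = u*(u - 5)^2*(u - 1)*(u + 4)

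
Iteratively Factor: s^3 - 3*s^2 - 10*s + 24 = (s + 3)*(s^2 - 6*s + 8) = (s - 4)*(s + 3)*(s - 2)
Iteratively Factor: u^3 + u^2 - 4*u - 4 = (u + 1)*(u^2 - 4) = (u + 1)*(u + 2)*(u - 2)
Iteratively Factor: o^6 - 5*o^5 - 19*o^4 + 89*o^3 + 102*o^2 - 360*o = (o - 4)*(o^5 - o^4 - 23*o^3 - 3*o^2 + 90*o) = (o - 5)*(o - 4)*(o^4 + 4*o^3 - 3*o^2 - 18*o) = (o - 5)*(o - 4)*(o + 3)*(o^3 + o^2 - 6*o) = o*(o - 5)*(o - 4)*(o + 3)*(o^2 + o - 6) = o*(o - 5)*(o - 4)*(o - 2)*(o + 3)*(o + 3)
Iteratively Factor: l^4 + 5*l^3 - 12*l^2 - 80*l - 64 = (l + 1)*(l^3 + 4*l^2 - 16*l - 64) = (l - 4)*(l + 1)*(l^2 + 8*l + 16) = (l - 4)*(l + 1)*(l + 4)*(l + 4)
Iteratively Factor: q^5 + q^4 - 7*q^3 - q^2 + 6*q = (q - 2)*(q^4 + 3*q^3 - q^2 - 3*q) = (q - 2)*(q + 1)*(q^3 + 2*q^2 - 3*q) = q*(q - 2)*(q + 1)*(q^2 + 2*q - 3) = q*(q - 2)*(q - 1)*(q + 1)*(q + 3)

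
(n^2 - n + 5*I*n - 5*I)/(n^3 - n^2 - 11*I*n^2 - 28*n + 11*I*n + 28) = (n + 5*I)/(n^2 - 11*I*n - 28)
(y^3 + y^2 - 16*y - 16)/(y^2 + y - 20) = (y^2 + 5*y + 4)/(y + 5)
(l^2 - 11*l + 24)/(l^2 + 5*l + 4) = (l^2 - 11*l + 24)/(l^2 + 5*l + 4)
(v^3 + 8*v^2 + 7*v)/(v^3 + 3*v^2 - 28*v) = (v + 1)/(v - 4)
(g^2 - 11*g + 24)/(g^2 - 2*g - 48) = (g - 3)/(g + 6)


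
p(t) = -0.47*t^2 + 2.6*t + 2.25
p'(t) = 2.6 - 0.94*t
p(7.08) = -2.90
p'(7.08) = -4.06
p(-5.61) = -27.13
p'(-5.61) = 7.87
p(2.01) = 5.58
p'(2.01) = 0.71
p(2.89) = 5.84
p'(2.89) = -0.12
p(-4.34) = -17.89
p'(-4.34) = 6.68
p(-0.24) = 1.60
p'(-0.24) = 2.83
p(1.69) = 5.30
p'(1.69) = 1.01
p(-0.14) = 1.88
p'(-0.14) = 2.73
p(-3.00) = -9.78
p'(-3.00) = 5.42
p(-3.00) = -9.78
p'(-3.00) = 5.42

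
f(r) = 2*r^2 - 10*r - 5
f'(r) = 4*r - 10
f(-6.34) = 138.79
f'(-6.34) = -35.36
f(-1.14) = 9.00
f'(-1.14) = -14.56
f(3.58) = -15.17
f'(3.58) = 4.32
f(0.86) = -12.12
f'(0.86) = -6.56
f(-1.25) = 10.62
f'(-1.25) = -15.00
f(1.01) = -13.06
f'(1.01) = -5.96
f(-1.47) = 14.02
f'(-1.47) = -15.88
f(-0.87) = 5.21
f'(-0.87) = -13.48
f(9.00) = 67.00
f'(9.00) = 26.00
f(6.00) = 7.00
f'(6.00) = 14.00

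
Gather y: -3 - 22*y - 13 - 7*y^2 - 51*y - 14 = -7*y^2 - 73*y - 30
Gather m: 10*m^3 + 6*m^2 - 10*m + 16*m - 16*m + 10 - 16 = 10*m^3 + 6*m^2 - 10*m - 6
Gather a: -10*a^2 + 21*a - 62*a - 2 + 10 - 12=-10*a^2 - 41*a - 4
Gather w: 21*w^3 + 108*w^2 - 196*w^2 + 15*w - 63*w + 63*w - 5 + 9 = 21*w^3 - 88*w^2 + 15*w + 4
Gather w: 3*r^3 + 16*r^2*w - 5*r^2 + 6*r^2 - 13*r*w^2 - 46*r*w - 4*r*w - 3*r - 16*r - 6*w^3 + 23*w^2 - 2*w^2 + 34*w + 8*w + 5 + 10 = 3*r^3 + r^2 - 19*r - 6*w^3 + w^2*(21 - 13*r) + w*(16*r^2 - 50*r + 42) + 15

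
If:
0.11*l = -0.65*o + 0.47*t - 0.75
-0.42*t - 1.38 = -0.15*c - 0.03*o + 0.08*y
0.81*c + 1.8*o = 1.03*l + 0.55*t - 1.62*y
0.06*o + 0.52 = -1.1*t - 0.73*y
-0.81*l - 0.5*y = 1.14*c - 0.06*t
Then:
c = -13.75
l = 6.45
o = -11.43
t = -12.70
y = 19.36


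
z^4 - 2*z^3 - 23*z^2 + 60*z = z*(z - 4)*(z - 3)*(z + 5)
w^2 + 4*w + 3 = (w + 1)*(w + 3)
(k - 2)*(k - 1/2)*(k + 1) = k^3 - 3*k^2/2 - 3*k/2 + 1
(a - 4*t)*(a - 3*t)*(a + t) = a^3 - 6*a^2*t + 5*a*t^2 + 12*t^3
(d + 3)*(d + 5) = d^2 + 8*d + 15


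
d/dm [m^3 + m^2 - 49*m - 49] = 3*m^2 + 2*m - 49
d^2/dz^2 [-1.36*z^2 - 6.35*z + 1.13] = -2.72000000000000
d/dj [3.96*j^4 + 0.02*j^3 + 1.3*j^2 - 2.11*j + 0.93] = 15.84*j^3 + 0.06*j^2 + 2.6*j - 2.11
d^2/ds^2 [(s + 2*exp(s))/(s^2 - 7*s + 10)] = 2*((s + 2*exp(s))*(2*s - 7)^2 - (s + (2*s - 7)*(2*exp(s) + 1) + 2*exp(s))*(s^2 - 7*s + 10) + (s^2 - 7*s + 10)^2*exp(s))/(s^2 - 7*s + 10)^3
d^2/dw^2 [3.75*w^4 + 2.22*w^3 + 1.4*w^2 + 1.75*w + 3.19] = 45.0*w^2 + 13.32*w + 2.8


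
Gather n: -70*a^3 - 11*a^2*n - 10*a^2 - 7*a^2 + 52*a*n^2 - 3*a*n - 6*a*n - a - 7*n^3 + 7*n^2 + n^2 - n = -70*a^3 - 17*a^2 - a - 7*n^3 + n^2*(52*a + 8) + n*(-11*a^2 - 9*a - 1)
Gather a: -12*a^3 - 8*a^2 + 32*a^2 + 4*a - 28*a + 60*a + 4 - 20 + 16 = -12*a^3 + 24*a^2 + 36*a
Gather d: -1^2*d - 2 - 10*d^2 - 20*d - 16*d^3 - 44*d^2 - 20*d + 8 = -16*d^3 - 54*d^2 - 41*d + 6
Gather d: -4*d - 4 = -4*d - 4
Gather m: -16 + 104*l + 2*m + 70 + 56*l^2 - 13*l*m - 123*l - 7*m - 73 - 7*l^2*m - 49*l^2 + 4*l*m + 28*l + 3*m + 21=7*l^2 + 9*l + m*(-7*l^2 - 9*l - 2) + 2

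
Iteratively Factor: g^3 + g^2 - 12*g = (g - 3)*(g^2 + 4*g) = (g - 3)*(g + 4)*(g)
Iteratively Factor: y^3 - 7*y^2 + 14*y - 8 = (y - 4)*(y^2 - 3*y + 2) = (y - 4)*(y - 1)*(y - 2)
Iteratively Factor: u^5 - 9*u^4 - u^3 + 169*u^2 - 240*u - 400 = (u - 5)*(u^4 - 4*u^3 - 21*u^2 + 64*u + 80) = (u - 5)*(u - 4)*(u^3 - 21*u - 20) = (u - 5)*(u - 4)*(u + 4)*(u^2 - 4*u - 5) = (u - 5)^2*(u - 4)*(u + 4)*(u + 1)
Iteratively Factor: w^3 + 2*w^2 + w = (w + 1)*(w^2 + w) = w*(w + 1)*(w + 1)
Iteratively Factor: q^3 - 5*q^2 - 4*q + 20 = (q - 2)*(q^2 - 3*q - 10) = (q - 2)*(q + 2)*(q - 5)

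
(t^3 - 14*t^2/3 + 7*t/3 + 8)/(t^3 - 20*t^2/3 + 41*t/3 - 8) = (t + 1)/(t - 1)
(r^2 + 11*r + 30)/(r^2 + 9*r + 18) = (r + 5)/(r + 3)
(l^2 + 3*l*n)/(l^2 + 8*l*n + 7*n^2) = l*(l + 3*n)/(l^2 + 8*l*n + 7*n^2)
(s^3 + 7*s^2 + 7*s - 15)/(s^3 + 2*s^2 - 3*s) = (s + 5)/s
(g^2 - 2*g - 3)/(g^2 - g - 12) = (-g^2 + 2*g + 3)/(-g^2 + g + 12)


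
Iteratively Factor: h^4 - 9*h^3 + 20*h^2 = (h)*(h^3 - 9*h^2 + 20*h) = h*(h - 5)*(h^2 - 4*h) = h*(h - 5)*(h - 4)*(h)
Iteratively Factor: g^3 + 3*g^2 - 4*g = (g + 4)*(g^2 - g) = (g - 1)*(g + 4)*(g)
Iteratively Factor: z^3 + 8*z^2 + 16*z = (z + 4)*(z^2 + 4*z) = (z + 4)^2*(z)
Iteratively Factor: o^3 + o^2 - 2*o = (o)*(o^2 + o - 2) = o*(o + 2)*(o - 1)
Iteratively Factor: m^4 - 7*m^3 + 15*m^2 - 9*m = (m - 3)*(m^3 - 4*m^2 + 3*m) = m*(m - 3)*(m^2 - 4*m + 3) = m*(m - 3)^2*(m - 1)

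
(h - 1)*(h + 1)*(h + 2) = h^3 + 2*h^2 - h - 2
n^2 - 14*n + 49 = (n - 7)^2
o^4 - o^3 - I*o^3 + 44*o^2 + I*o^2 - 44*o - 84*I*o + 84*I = (o - 1)*(o - 6*I)*(o - 2*I)*(o + 7*I)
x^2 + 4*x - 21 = (x - 3)*(x + 7)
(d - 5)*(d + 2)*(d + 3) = d^3 - 19*d - 30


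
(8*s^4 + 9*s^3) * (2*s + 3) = 16*s^5 + 42*s^4 + 27*s^3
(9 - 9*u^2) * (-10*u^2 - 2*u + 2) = 90*u^4 + 18*u^3 - 108*u^2 - 18*u + 18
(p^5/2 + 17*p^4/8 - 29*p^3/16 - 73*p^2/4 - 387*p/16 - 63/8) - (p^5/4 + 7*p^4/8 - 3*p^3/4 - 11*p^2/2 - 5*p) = p^5/4 + 5*p^4/4 - 17*p^3/16 - 51*p^2/4 - 307*p/16 - 63/8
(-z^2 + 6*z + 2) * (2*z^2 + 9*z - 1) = -2*z^4 + 3*z^3 + 59*z^2 + 12*z - 2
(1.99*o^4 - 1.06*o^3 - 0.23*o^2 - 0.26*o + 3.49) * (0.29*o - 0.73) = 0.5771*o^5 - 1.7601*o^4 + 0.7071*o^3 + 0.0925*o^2 + 1.2019*o - 2.5477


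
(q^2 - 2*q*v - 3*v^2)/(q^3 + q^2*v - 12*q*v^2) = (q + v)/(q*(q + 4*v))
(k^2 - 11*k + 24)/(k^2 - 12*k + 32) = (k - 3)/(k - 4)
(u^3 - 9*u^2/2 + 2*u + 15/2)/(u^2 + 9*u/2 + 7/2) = (2*u^2 - 11*u + 15)/(2*u + 7)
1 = 1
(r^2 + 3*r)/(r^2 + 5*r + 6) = r/(r + 2)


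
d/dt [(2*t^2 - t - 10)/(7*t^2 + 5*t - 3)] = (17*t^2 + 128*t + 53)/(49*t^4 + 70*t^3 - 17*t^2 - 30*t + 9)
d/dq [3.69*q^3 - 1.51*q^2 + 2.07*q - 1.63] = 11.07*q^2 - 3.02*q + 2.07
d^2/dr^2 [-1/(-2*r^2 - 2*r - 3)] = 4*(-2*r^2 - 2*r + 2*(2*r + 1)^2 - 3)/(2*r^2 + 2*r + 3)^3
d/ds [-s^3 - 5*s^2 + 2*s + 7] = -3*s^2 - 10*s + 2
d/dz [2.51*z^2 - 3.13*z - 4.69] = 5.02*z - 3.13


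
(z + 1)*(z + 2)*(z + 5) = z^3 + 8*z^2 + 17*z + 10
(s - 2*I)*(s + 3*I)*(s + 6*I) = s^3 + 7*I*s^2 + 36*I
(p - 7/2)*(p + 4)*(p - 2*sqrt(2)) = p^3 - 2*sqrt(2)*p^2 + p^2/2 - 14*p - sqrt(2)*p + 28*sqrt(2)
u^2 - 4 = (u - 2)*(u + 2)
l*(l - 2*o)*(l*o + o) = l^3*o - 2*l^2*o^2 + l^2*o - 2*l*o^2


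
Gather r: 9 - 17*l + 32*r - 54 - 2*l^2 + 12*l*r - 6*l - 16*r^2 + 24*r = -2*l^2 - 23*l - 16*r^2 + r*(12*l + 56) - 45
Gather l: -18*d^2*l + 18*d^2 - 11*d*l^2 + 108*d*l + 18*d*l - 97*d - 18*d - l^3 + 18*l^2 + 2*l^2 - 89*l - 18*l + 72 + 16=18*d^2 - 115*d - l^3 + l^2*(20 - 11*d) + l*(-18*d^2 + 126*d - 107) + 88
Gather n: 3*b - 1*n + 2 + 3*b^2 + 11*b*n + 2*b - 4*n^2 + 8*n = 3*b^2 + 5*b - 4*n^2 + n*(11*b + 7) + 2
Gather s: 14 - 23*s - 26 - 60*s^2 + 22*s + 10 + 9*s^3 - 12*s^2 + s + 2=9*s^3 - 72*s^2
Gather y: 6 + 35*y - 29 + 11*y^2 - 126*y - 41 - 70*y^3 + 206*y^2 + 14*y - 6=-70*y^3 + 217*y^2 - 77*y - 70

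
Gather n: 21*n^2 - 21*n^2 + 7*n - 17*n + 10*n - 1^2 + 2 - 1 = 0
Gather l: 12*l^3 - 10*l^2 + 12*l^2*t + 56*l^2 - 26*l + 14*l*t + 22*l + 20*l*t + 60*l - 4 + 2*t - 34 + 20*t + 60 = 12*l^3 + l^2*(12*t + 46) + l*(34*t + 56) + 22*t + 22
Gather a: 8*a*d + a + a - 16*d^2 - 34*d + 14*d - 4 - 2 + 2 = a*(8*d + 2) - 16*d^2 - 20*d - 4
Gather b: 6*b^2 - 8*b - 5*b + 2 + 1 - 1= 6*b^2 - 13*b + 2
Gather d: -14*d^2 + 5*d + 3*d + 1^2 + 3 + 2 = -14*d^2 + 8*d + 6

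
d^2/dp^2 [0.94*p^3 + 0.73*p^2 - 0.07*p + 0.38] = 5.64*p + 1.46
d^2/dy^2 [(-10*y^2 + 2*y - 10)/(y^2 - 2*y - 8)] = 36*(-y^3 - 15*y^2 + 6*y - 44)/(y^6 - 6*y^5 - 12*y^4 + 88*y^3 + 96*y^2 - 384*y - 512)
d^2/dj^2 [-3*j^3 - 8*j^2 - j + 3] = -18*j - 16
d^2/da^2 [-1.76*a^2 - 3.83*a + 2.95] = -3.52000000000000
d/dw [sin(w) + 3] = cos(w)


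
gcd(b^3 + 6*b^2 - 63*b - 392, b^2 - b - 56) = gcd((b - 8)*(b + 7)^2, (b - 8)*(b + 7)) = b^2 - b - 56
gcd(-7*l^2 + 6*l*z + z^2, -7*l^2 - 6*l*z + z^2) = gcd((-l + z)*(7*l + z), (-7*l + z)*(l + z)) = 1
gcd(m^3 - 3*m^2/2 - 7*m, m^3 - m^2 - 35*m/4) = m^2 - 7*m/2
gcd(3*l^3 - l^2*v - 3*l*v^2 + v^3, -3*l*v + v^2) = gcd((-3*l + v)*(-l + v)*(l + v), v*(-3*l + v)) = -3*l + v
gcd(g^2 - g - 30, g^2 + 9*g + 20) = g + 5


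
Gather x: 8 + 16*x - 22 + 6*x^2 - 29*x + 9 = 6*x^2 - 13*x - 5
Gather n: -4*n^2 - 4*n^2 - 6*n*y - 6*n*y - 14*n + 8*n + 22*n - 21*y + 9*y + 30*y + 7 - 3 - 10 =-8*n^2 + n*(16 - 12*y) + 18*y - 6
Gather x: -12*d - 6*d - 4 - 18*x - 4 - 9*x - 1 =-18*d - 27*x - 9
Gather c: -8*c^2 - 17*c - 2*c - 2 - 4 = -8*c^2 - 19*c - 6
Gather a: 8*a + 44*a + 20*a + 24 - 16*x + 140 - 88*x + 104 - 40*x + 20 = 72*a - 144*x + 288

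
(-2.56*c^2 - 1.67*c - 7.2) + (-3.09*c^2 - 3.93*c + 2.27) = -5.65*c^2 - 5.6*c - 4.93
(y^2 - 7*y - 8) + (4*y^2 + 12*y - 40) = 5*y^2 + 5*y - 48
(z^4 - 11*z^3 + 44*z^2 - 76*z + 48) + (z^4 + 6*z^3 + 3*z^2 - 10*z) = 2*z^4 - 5*z^3 + 47*z^2 - 86*z + 48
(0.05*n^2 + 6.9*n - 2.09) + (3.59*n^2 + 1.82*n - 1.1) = 3.64*n^2 + 8.72*n - 3.19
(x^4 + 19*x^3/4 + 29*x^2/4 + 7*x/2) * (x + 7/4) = x^5 + 13*x^4/2 + 249*x^3/16 + 259*x^2/16 + 49*x/8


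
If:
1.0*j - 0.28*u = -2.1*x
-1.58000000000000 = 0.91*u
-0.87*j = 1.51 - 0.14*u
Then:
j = -2.02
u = -1.74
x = 0.73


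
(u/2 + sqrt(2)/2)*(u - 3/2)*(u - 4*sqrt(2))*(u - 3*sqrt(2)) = u^4/2 - 3*sqrt(2)*u^3 - 3*u^3/4 + 5*u^2 + 9*sqrt(2)*u^2/2 - 15*u/2 + 12*sqrt(2)*u - 18*sqrt(2)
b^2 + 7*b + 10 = (b + 2)*(b + 5)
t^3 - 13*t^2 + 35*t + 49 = (t - 7)^2*(t + 1)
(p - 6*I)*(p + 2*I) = p^2 - 4*I*p + 12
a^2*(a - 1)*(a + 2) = a^4 + a^3 - 2*a^2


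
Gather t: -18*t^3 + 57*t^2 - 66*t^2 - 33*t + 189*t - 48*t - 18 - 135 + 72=-18*t^3 - 9*t^2 + 108*t - 81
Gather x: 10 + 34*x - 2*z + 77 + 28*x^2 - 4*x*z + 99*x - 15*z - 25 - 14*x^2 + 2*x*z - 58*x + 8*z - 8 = 14*x^2 + x*(75 - 2*z) - 9*z + 54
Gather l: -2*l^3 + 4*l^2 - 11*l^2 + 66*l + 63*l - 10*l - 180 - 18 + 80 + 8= -2*l^3 - 7*l^2 + 119*l - 110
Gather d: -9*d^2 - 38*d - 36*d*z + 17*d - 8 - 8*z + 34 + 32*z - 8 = -9*d^2 + d*(-36*z - 21) + 24*z + 18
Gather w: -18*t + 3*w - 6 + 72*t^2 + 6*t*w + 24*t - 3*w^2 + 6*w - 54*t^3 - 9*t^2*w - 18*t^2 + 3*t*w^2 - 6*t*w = -54*t^3 + 54*t^2 + 6*t + w^2*(3*t - 3) + w*(9 - 9*t^2) - 6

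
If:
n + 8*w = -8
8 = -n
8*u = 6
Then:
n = -8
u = 3/4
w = 0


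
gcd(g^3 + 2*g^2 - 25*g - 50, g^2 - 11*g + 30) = g - 5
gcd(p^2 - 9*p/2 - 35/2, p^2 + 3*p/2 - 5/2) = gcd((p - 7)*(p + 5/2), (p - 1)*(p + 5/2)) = p + 5/2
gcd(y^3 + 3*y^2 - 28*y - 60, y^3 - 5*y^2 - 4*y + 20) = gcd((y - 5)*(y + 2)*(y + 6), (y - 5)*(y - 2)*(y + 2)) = y^2 - 3*y - 10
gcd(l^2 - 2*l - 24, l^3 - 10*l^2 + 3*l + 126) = l - 6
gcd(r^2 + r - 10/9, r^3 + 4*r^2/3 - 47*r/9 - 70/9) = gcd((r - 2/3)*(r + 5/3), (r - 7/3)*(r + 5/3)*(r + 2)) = r + 5/3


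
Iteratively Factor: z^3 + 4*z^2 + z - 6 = (z - 1)*(z^2 + 5*z + 6) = (z - 1)*(z + 2)*(z + 3)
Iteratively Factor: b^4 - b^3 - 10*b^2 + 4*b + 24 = (b - 3)*(b^3 + 2*b^2 - 4*b - 8) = (b - 3)*(b + 2)*(b^2 - 4) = (b - 3)*(b + 2)^2*(b - 2)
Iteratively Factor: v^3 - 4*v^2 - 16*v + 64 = (v - 4)*(v^2 - 16) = (v - 4)*(v + 4)*(v - 4)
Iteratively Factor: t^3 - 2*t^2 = (t - 2)*(t^2) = t*(t - 2)*(t)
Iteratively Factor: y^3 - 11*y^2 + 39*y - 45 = (y - 5)*(y^2 - 6*y + 9) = (y - 5)*(y - 3)*(y - 3)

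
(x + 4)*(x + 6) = x^2 + 10*x + 24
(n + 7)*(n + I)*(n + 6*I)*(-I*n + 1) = -I*n^4 + 8*n^3 - 7*I*n^3 + 56*n^2 + 13*I*n^2 - 6*n + 91*I*n - 42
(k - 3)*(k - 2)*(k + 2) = k^3 - 3*k^2 - 4*k + 12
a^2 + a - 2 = (a - 1)*(a + 2)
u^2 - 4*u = u*(u - 4)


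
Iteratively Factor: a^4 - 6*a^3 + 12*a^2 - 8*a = (a - 2)*(a^3 - 4*a^2 + 4*a) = (a - 2)^2*(a^2 - 2*a) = a*(a - 2)^2*(a - 2)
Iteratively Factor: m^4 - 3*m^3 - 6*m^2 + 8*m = (m + 2)*(m^3 - 5*m^2 + 4*m) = m*(m + 2)*(m^2 - 5*m + 4) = m*(m - 1)*(m + 2)*(m - 4)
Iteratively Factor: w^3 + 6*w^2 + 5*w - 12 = (w + 4)*(w^2 + 2*w - 3) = (w - 1)*(w + 4)*(w + 3)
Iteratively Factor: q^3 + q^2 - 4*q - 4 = (q + 1)*(q^2 - 4) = (q - 2)*(q + 1)*(q + 2)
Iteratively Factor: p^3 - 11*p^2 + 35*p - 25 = (p - 5)*(p^2 - 6*p + 5) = (p - 5)*(p - 1)*(p - 5)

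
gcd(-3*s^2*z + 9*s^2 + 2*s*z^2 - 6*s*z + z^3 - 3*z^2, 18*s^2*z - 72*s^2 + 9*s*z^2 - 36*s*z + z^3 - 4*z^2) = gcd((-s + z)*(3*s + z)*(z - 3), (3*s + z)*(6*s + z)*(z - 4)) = 3*s + z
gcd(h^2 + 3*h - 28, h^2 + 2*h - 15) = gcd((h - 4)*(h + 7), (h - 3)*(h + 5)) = 1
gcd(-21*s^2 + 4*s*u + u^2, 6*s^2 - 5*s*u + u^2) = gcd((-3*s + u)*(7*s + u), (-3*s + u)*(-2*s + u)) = 3*s - u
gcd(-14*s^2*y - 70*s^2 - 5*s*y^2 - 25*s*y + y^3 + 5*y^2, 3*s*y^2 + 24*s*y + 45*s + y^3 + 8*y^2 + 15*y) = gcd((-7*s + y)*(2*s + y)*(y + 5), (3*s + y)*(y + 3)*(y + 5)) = y + 5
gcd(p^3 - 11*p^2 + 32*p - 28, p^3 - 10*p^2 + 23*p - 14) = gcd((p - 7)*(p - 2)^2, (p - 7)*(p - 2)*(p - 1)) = p^2 - 9*p + 14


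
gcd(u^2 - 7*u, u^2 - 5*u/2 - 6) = 1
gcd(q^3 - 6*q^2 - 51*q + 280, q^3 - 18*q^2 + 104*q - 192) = q - 8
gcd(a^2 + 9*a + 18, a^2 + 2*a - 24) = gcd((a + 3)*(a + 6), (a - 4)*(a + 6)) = a + 6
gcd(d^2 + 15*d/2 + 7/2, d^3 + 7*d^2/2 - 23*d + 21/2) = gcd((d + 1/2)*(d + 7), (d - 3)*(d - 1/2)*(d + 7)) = d + 7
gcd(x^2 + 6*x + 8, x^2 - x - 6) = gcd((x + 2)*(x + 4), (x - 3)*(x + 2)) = x + 2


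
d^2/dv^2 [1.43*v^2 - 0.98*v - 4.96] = 2.86000000000000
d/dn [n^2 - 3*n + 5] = 2*n - 3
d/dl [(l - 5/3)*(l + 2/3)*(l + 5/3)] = 3*l^2 + 4*l/3 - 25/9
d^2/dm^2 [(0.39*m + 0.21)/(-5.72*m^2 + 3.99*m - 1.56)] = (-(0.39*m + 0.21)*(11.44*m - 3.99)*(22.88*m - 7.98) + (13.3848*m - 0.7098)*(5.72*m^2 - 3.99*m + 1.56))/(5.72*m^2 - 3.99*m + 1.56)^3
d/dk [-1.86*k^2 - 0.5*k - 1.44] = -3.72*k - 0.5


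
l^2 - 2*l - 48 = (l - 8)*(l + 6)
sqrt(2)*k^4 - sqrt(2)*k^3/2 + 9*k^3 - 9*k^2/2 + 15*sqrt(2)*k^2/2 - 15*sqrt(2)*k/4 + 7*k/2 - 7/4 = (k - 1/2)*(k + sqrt(2)/2)*(k + 7*sqrt(2)/2)*(sqrt(2)*k + 1)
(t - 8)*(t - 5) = t^2 - 13*t + 40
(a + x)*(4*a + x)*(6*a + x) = 24*a^3 + 34*a^2*x + 11*a*x^2 + x^3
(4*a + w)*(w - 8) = 4*a*w - 32*a + w^2 - 8*w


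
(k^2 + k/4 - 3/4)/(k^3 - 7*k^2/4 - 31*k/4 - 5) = (4*k - 3)/(4*k^2 - 11*k - 20)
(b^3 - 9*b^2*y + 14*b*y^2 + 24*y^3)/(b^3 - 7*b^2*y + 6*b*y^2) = (-b^2 + 3*b*y + 4*y^2)/(b*(-b + y))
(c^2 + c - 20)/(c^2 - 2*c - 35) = (c - 4)/(c - 7)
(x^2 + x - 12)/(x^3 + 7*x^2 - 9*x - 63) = (x + 4)/(x^2 + 10*x + 21)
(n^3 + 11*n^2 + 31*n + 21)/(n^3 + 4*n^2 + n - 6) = (n^2 + 8*n + 7)/(n^2 + n - 2)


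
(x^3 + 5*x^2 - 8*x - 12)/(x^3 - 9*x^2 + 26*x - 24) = (x^2 + 7*x + 6)/(x^2 - 7*x + 12)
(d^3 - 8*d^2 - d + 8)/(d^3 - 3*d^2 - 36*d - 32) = (d - 1)/(d + 4)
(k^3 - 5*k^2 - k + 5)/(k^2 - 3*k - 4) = (k^2 - 6*k + 5)/(k - 4)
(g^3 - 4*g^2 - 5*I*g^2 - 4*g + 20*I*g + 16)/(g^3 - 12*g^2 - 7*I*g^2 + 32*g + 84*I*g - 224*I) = (g^2 - 5*I*g - 4)/(g^2 - g*(8 + 7*I) + 56*I)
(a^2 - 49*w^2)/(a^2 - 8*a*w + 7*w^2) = (-a - 7*w)/(-a + w)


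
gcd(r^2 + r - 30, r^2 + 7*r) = 1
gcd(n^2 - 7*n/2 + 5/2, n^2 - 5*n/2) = n - 5/2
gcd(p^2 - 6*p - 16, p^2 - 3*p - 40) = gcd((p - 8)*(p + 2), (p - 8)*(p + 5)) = p - 8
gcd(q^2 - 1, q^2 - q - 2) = q + 1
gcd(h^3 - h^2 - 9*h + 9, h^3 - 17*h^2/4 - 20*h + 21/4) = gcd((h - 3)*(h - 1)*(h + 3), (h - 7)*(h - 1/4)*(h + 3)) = h + 3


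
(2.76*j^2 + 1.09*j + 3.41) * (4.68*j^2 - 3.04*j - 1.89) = 12.9168*j^4 - 3.2892*j^3 + 7.4288*j^2 - 12.4265*j - 6.4449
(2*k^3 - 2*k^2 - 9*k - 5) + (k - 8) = 2*k^3 - 2*k^2 - 8*k - 13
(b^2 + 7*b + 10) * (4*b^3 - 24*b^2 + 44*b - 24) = 4*b^5 + 4*b^4 - 84*b^3 + 44*b^2 + 272*b - 240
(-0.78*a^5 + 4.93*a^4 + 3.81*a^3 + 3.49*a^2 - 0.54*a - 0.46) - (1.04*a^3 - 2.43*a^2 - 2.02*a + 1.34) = -0.78*a^5 + 4.93*a^4 + 2.77*a^3 + 5.92*a^2 + 1.48*a - 1.8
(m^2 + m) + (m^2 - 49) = 2*m^2 + m - 49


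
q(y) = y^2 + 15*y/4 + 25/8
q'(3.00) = 9.75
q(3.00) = 23.38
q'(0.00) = 3.75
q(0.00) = 3.12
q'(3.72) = 11.19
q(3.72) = 30.91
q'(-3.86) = -3.97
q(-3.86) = 3.55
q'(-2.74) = -1.73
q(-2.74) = 0.36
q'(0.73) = 5.21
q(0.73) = 6.40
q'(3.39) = 10.53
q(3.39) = 27.33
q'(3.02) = 9.79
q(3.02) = 23.57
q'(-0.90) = 1.95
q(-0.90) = 0.56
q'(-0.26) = 3.23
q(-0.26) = 2.22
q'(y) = 2*y + 15/4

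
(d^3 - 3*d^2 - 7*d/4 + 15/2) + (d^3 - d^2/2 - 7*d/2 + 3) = 2*d^3 - 7*d^2/2 - 21*d/4 + 21/2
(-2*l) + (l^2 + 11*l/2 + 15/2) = l^2 + 7*l/2 + 15/2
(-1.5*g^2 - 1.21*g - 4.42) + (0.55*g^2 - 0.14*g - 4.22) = -0.95*g^2 - 1.35*g - 8.64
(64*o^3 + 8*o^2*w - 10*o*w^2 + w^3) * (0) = 0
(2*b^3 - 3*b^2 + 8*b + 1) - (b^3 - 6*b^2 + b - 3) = b^3 + 3*b^2 + 7*b + 4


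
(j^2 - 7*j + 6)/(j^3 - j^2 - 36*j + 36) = 1/(j + 6)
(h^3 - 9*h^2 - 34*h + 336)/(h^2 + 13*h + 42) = (h^2 - 15*h + 56)/(h + 7)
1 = 1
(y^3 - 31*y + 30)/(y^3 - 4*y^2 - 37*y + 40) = (y^2 + y - 30)/(y^2 - 3*y - 40)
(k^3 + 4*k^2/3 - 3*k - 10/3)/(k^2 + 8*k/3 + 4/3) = (3*k^2 - 2*k - 5)/(3*k + 2)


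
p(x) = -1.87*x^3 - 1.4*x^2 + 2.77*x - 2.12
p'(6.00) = -215.99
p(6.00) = -439.82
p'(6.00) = -215.99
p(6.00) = -439.82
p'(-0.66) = 2.17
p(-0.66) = -4.02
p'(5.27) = -167.79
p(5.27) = -300.10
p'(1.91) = -23.04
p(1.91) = -14.97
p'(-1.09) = -0.84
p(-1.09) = -4.38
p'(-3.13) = -43.43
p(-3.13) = 32.84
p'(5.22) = -164.71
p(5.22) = -291.79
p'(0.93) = -4.69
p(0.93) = -2.26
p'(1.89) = -22.56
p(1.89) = -14.51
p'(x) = -5.61*x^2 - 2.8*x + 2.77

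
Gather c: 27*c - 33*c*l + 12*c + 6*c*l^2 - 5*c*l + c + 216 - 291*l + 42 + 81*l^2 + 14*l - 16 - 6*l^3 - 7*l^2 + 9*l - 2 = c*(6*l^2 - 38*l + 40) - 6*l^3 + 74*l^2 - 268*l + 240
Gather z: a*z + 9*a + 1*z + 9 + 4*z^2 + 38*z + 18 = 9*a + 4*z^2 + z*(a + 39) + 27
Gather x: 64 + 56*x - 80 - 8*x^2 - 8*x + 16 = -8*x^2 + 48*x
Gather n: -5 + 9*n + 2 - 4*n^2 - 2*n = -4*n^2 + 7*n - 3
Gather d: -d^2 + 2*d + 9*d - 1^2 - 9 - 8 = -d^2 + 11*d - 18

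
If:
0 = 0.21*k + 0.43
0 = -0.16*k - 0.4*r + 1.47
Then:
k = -2.05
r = 4.49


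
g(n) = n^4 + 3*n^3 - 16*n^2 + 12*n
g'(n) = 4*n^3 + 9*n^2 - 32*n + 12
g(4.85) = 577.40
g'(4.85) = 524.84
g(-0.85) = -23.08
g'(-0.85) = 43.25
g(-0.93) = -26.66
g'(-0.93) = 46.33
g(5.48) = 980.80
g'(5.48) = 765.18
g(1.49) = -2.79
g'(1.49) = -2.47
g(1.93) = -1.00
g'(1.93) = 12.52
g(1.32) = -2.10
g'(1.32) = -5.36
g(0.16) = 1.52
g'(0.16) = 7.13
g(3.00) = 54.00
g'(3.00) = 105.00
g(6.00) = 1440.00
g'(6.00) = 1008.00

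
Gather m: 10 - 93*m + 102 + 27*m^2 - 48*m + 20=27*m^2 - 141*m + 132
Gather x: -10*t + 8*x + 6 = -10*t + 8*x + 6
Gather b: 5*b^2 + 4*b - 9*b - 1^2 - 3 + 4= 5*b^2 - 5*b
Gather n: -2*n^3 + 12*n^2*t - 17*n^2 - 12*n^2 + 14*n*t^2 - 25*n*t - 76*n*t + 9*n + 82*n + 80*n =-2*n^3 + n^2*(12*t - 29) + n*(14*t^2 - 101*t + 171)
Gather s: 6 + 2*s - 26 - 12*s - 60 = -10*s - 80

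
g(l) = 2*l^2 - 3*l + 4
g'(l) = 4*l - 3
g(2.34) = 7.93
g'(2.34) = 6.36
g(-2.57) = 24.92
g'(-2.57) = -13.28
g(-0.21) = 4.72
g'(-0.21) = -3.84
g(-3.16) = 33.45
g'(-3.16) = -15.64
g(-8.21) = 163.44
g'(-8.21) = -35.84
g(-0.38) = 5.43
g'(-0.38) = -4.52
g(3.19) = 14.78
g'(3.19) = 9.76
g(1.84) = 5.25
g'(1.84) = 4.36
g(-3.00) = 31.00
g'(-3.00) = -15.00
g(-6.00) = 94.00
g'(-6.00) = -27.00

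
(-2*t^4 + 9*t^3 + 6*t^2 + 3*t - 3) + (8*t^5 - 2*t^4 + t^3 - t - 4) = 8*t^5 - 4*t^4 + 10*t^3 + 6*t^2 + 2*t - 7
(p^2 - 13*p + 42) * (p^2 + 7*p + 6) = p^4 - 6*p^3 - 43*p^2 + 216*p + 252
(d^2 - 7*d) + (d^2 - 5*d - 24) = 2*d^2 - 12*d - 24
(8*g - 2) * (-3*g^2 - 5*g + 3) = -24*g^3 - 34*g^2 + 34*g - 6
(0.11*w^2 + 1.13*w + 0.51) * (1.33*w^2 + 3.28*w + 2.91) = 0.1463*w^4 + 1.8637*w^3 + 4.7048*w^2 + 4.9611*w + 1.4841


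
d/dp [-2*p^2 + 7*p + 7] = 7 - 4*p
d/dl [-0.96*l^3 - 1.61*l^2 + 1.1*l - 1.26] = -2.88*l^2 - 3.22*l + 1.1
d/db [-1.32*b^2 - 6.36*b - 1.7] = -2.64*b - 6.36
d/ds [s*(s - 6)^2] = 3*(s - 6)*(s - 2)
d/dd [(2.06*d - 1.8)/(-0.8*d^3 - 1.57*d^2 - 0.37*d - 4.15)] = (3.296*d^3 - 1.0858*d^2 - 5.652*d - 9.215)/(0.64*d^6 + 2.512*d^5 + 3.0569*d^4 + 7.8018*d^3 + 13.1679*d^2 + 3.071*d + 17.2225)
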